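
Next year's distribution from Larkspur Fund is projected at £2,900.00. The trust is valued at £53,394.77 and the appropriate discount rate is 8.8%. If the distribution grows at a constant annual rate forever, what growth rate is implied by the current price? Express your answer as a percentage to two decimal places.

3.37%

P = D₁/(r−g) ⇒ g = r − D₁/P = 0.088 − £2,900.00/£53,394.77 = 0.033688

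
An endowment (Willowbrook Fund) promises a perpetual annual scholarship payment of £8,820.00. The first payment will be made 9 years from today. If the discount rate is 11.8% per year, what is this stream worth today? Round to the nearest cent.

Value at end of year 8: C / r = £8,820.00 / 0.118 = £74,745.7627
Discount to today: PV = £74,745.7627 / (1 + 0.118)^8 = £74,745.7627 / 2.440813 = £30,623.31

£30623.31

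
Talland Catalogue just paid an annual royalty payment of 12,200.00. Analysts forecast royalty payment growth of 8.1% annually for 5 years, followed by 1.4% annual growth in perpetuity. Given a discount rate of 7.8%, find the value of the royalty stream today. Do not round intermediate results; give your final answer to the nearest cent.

257509.55

D_1 = 13188.20000
D_2 = 14256.44420
D_3 = 15411.21618
D_4 = 16659.52469
D_5 = 18008.94619
Terminal value at year 5: TV = D_5×(1+g_2)/(r−g_2) = 18261.07144/0.064 = 285329.24121
P_0 = D_1/(1+r)^1 + D_2/(1+r)^2 + D_3/(1+r)^3 + D_4/(1+r)^4 + D_5/(1+r)^5 + TV/(1+r)^5
    = 12233.95176 + 12267.99801 + 12302.13901 + 12336.37502 + 12370.70630 + 195998.37794 = 257509.54804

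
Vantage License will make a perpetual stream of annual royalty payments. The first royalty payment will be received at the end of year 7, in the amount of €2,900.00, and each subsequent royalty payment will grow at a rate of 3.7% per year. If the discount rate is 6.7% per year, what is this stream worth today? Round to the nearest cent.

€65507.38

Value at end of year 6: C₁ / (r − g) = €2,900.00 / (0.067 − 0.037) = €96,666.6667
Discount to today: PV = €96,666.6667 / (1 + 0.067)^6 = €96,666.6667 / 1.475661 = €65,507.38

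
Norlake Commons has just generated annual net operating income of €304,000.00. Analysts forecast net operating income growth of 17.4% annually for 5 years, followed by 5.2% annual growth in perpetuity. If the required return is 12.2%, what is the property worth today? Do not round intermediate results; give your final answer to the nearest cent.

D_1 = 356896.00000
D_2 = 418995.90400
D_3 = 491901.19130
D_4 = 577491.99858
D_5 = 677975.60633
Terminal value at year 5: TV = D_5×(1+g_2)/(r−g_2) = 713230.33786/0.07 = 10189004.82663
P_0 = D_1/(1+r)^1 + D_2/(1+r)^2 + D_3/(1+r)^3 + D_4/(1+r)^4 + D_5/(1+r)^5 + TV/(1+r)^5
    = 318089.12656 + 332831.22512 + 348256.55819 + 364396.79083 + 381285.05565 + 5730169.69344 = 7475028.44978

€7475028.45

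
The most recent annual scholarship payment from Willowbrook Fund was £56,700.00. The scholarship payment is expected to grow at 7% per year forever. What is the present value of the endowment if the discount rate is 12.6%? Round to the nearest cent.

£1083375.00

D₁ = D₀ × (1 + g) = £56,700.00 × 1.07 = £60,669.0000
Growing perpetuity: P = D₁ / (r − g) = £60,669.0000 / (0.126 − 0.07) = £1,083,375.00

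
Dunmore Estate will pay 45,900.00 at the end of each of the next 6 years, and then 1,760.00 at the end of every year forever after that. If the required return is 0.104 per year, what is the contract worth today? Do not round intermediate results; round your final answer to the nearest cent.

PV of 6-year annuity: 45,900.00 × [1 − (1+0.104)^−6] / 0.104 = 197584.77048
Perpetuity value at year 6: 1,760.00 / 0.104 = 16923.07692
PV of perpetuity: 16923.07692 / (1+0.104)^6 = 9346.84172
Total PV = 197584.77048 + 9346.84172 = 206931.61219

206931.61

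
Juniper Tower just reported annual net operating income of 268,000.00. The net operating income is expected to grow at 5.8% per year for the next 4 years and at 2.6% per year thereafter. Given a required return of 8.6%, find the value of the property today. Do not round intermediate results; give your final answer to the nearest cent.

5132799.71

D_1 = 283544.00000
D_2 = 299989.55200
D_3 = 317388.94602
D_4 = 335797.50488
Terminal value at year 4: TV = D_4×(1+g_2)/(r−g_2) = 344528.24001/0.06 = 5742137.33353
P_0 = D_1/(1+r)^1 + D_2/(1+r)^2 + D_3/(1+r)^3 + D_4/(1+r)^4 + TV/(1+r)^4
    = 261090.23941 + 254358.63103 + 247800.58161 + 241411.61634 + 4128138.63937 = 5132799.70776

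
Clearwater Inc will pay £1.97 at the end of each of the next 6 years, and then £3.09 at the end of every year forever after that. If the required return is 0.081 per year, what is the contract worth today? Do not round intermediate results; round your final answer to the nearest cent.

PV of 6-year annuity: £1.97 × [1 − (1+0.081)^−6] / 0.081 = 9.07951
Perpetuity value at year 6: £3.09 / 0.081 = 38.14815
PV of perpetuity: 38.14815 / (1+0.081)^6 = 23.90668
Total PV = 9.07951 + 23.90668 = 32.98619

£32.99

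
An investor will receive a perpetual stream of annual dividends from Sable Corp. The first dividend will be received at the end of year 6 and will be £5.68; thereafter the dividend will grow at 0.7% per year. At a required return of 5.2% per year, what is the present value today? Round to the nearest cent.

£97.96

Value at end of year 5: C₁ / (r − g) = £5.68 / (0.052 − 0.007) = £126.2222
Discount to today: PV = £126.2222 / (1 + 0.052)^5 = £126.2222 / 1.288483 = £97.96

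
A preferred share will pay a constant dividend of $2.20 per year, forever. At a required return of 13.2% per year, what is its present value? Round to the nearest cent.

Level perpetuity: PV = C / r = $2.20 / 0.132 = $16.67

$16.67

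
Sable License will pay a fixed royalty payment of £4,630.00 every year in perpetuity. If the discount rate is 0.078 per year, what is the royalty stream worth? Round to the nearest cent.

£59358.97

Level perpetuity: PV = C / r = £4,630.00 / 0.078 = £59,358.97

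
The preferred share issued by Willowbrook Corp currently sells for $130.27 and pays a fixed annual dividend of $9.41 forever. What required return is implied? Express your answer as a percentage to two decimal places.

7.22%

P = C/r ⇒ r = C/P = $9.41/$130.27 = 0.072235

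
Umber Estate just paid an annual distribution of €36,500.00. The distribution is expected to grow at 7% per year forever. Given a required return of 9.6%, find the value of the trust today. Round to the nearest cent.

€1502115.38

D₁ = D₀ × (1 + g) = €36,500.00 × 1.07 = €39,055.0000
Growing perpetuity: P = D₁ / (r − g) = €39,055.0000 / (0.096 − 0.07) = €1,502,115.38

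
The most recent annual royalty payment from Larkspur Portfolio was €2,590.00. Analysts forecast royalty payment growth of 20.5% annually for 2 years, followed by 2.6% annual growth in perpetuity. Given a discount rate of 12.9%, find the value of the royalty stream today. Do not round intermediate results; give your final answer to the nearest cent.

€35104.55

D_1 = 3120.95000
D_2 = 3760.74475
Terminal value at year 2: TV = D_2×(1+g_2)/(r−g_2) = 3858.52411/0.103 = 37461.39916
P_0 = D_1/(1+r)^1 + D_2/(1+r)^2 + TV/(1+r)^2
    = 2764.34898 + 2950.43448 + 29389.76477 = 35104.54823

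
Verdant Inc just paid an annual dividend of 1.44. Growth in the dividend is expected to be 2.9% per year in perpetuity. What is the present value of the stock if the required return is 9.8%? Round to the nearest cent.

21.47

D₁ = D₀ × (1 + g) = 1.44 × 1.029 = 1.4818
Growing perpetuity: P = D₁ / (r − g) = 1.4818 / (0.098 − 0.029) = 21.47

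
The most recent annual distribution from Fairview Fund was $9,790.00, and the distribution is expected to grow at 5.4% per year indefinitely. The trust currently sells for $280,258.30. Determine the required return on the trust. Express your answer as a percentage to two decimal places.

9.08%

D₁ = $9,790.00 × 1.054 = $10,318.6600
P = D₁/(r − g) ⇒ r = D₁/P + g = $10,318.6600/$280,258.30 + 0.054 = 0.036818 + 0.054 = 0.090818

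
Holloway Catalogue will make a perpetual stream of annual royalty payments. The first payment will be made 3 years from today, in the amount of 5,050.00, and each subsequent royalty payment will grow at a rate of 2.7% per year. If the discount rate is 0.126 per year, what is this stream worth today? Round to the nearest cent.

Value at end of year 2: C₁ / (r − g) = 5,050.00 / (0.126 − 0.027) = 51,010.1010
Discount to today: PV = 51,010.1010 / (1 + 0.126)^2 = 51,010.1010 / 1.267876 = 40,232.72

40232.72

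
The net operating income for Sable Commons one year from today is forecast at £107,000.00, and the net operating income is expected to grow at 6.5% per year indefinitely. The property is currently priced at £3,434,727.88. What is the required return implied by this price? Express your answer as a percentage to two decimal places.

P = D₁/(r − g) ⇒ r = D₁/P + g = £107,000.0000/£3,434,727.88 + 0.065 = 0.031152 + 0.065 = 0.096152

9.62%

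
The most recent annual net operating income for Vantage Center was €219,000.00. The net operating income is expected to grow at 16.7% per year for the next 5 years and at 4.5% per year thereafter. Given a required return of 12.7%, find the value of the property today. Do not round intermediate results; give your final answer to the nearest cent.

€4539883.67

D_1 = 255573.00000
D_2 = 298253.69100
D_3 = 348062.05740
D_4 = 406188.42098
D_5 = 474021.88729
Terminal value at year 5: TV = D_5×(1+g_2)/(r−g_2) = 495352.87221/0.082 = 6040888.68554
P_0 = D_1/(1+r)^1 + D_2/(1+r)^2 + D_3/(1+r)^3 + D_4/(1+r)^4 + D_5/(1+r)^5 + TV/(1+r)^5
    = 226772.84827 + 234821.57403 + 243155.96885 + 251786.17182 + 260722.68192 + 3322624.42197 = 4539883.66686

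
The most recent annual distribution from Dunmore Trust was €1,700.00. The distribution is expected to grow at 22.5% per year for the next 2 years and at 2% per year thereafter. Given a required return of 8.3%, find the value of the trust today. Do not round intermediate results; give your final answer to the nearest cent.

€39312.61

D_1 = 2082.50000
D_2 = 2551.06250
Terminal value at year 2: TV = D_2×(1+g_2)/(r−g_2) = 2602.08375/0.063 = 41302.91667
P_0 = D_1/(1+r)^1 + D_2/(1+r)^2 + TV/(1+r)^2
    = 1922.89935 + 2175.02466 + 35214.68499 = 39312.60901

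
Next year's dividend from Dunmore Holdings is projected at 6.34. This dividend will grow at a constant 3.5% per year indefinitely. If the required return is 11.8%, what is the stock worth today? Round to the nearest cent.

76.39

Growing perpetuity: P = D₁ / (r − g) = 6.3400 / (0.118 − 0.035) = 76.39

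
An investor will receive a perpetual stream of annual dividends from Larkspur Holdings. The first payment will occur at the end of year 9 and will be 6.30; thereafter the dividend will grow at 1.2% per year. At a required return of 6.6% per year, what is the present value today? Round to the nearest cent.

69.97

Value at end of year 8: C₁ / (r − g) = 6.30 / (0.066 − 0.012) = 116.6667
Discount to today: PV = 116.6667 / (1 + 0.066)^8 = 116.6667 / 1.667468 = 69.97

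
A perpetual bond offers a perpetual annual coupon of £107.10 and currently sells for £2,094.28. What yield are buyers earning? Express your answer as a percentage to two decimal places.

P = C/r ⇒ r = C/P = £107.10/£2,094.28 = 0.051139

5.11%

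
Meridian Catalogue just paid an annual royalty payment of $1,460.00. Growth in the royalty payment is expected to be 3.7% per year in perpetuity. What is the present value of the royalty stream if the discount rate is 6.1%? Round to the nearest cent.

D₁ = D₀ × (1 + g) = $1,460.00 × 1.037 = $1,514.0200
Growing perpetuity: P = D₁ / (r − g) = $1,514.0200 / (0.061 − 0.037) = $63,084.17

$63084.17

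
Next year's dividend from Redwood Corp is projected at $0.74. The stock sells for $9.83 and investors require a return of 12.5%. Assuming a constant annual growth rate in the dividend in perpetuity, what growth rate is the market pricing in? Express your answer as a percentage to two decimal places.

P = D₁/(r−g) ⇒ g = r − D₁/P = 0.125 − $0.74/$9.83 = 0.049720

4.97%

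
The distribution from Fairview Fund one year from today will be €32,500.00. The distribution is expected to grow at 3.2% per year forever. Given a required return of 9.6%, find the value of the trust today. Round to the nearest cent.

€507812.50

Growing perpetuity: P = D₁ / (r − g) = €32,500.0000 / (0.096 − 0.032) = €507,812.50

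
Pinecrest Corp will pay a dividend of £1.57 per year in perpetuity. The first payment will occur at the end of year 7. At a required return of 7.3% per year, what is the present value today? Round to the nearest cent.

£14.09

Value at end of year 6: C / r = £1.57 / 0.073 = £21.5068
Discount to today: PV = £21.5068 / (1 + 0.073)^6 = £21.5068 / 1.526154 = £14.09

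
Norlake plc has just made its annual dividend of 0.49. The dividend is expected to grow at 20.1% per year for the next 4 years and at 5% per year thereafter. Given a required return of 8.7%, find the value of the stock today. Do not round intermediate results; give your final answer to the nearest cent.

23.25

D_1 = 0.58849
D_2 = 0.70678
D_3 = 0.84884
D_4 = 1.01946
Terminal value at year 4: TV = D_4×(1+g_2)/(r−g_2) = 1.07043/0.037 = 28.93048
P_0 = D_1/(1+r)^1 + D_2/(1+r)^2 + D_3/(1+r)^3 + D_4/(1+r)^4 + TV/(1+r)^4
    = 0.54139 + 0.59817 + 0.66090 + 0.73021 + 20.72228 = 23.25295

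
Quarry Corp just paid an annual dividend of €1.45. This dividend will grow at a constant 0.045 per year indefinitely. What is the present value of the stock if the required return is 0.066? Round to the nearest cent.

€72.15

D₁ = D₀ × (1 + g) = €1.45 × 1.045 = €1.5153
Growing perpetuity: P = D₁ / (r − g) = €1.5153 / (0.066 − 0.045) = €72.15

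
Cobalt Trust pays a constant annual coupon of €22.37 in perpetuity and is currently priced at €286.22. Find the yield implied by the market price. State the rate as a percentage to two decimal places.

P = C/r ⇒ r = C/P = €22.37/€286.22 = 0.078157

7.82%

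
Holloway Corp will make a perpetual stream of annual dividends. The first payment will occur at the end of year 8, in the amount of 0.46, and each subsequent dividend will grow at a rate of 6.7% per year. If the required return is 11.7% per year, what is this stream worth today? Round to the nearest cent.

Value at end of year 7: C₁ / (r − g) = 0.46 / (0.117 − 0.067) = 9.2000
Discount to today: PV = 9.2000 / (1 + 0.117)^7 = 9.2000 / 2.169563 = 4.24

4.24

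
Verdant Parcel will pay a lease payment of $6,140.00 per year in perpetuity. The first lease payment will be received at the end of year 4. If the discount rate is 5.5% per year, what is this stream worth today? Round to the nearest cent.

$95071.05

Value at end of year 3: C / r = $6,140.00 / 0.055 = $111,636.3636
Discount to today: PV = $111,636.3636 / (1 + 0.055)^3 = $111,636.3636 / 1.174241 = $95,071.05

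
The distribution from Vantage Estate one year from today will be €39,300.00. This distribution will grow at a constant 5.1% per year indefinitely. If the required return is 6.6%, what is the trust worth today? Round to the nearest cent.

Growing perpetuity: P = D₁ / (r − g) = €39,300.0000 / (0.066 − 0.051) = €2,620,000.00

€2620000.00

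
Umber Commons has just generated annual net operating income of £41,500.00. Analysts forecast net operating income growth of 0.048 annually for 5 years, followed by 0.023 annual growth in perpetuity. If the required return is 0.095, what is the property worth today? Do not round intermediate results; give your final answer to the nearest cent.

£655769.28

D_1 = 43492.00000
D_2 = 45579.61600
D_3 = 47767.43757
D_4 = 50060.27457
D_5 = 52463.16775
Terminal value at year 5: TV = D_5×(1+g_2)/(r−g_2) = 53669.82061/0.072 = 745414.17512
P_0 = D_1/(1+r)^1 + D_2/(1+r)^2 + D_3/(1+r)^3 + D_4/(1+r)^4 + D_5/(1+r)^5 + TV/(1+r)^5
    = 39718.72146 + 38013.89963 + 36382.25279 + 34820.64012 + 33326.05556 + 473507.70613 = 655769.27569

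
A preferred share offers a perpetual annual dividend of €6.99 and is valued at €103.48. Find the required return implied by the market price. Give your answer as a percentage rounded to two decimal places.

P = C/r ⇒ r = C/P = €6.99/€103.48 = 0.067549

6.75%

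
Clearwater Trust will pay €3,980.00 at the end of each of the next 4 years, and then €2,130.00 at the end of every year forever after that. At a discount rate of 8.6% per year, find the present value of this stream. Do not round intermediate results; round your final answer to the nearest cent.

PV of 4-year annuity: €3,980.00 × [1 − (1+0.086)^−4] / 0.086 = 13008.11071
Perpetuity value at year 4: €2,130.00 / 0.086 = 24767.44186
PV of perpetuity: 24767.44186 / (1+0.086)^4 = 17805.81477
Total PV = 13008.11071 + 17805.81477 = 30813.92548

€30813.93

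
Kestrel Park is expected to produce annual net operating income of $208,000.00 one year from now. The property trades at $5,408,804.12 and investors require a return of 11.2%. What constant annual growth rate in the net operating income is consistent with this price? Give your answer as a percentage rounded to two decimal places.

P = D₁/(r−g) ⇒ g = r − D₁/P = 0.112 − $208,000.00/$5,408,804.12 = 0.073544

7.35%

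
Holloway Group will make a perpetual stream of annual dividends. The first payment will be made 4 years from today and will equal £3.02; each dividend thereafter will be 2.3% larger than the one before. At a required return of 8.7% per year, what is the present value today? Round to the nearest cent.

£36.74

Value at end of year 3: C₁ / (r − g) = £3.02 / (0.087 − 0.023) = £47.1875
Discount to today: PV = £47.1875 / (1 + 0.087)^3 = £47.1875 / 1.284366 = £36.74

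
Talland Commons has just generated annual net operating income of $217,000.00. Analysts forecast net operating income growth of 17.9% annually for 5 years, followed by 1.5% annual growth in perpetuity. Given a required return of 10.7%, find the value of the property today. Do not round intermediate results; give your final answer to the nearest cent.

$4596703.66

D_1 = 255843.00000
D_2 = 301638.89700
D_3 = 355632.25956
D_4 = 419290.43402
D_5 = 494343.42172
Terminal value at year 5: TV = D_5×(1+g_2)/(r−g_2) = 501758.57304/0.092 = 5453897.53305
P_0 = D_1/(1+r)^1 + D_2/(1+r)^2 + D_3/(1+r)^3 + D_4/(1+r)^4 + D_5/(1+r)^5 + TV/(1+r)^5
    = 231113.82114 + 246145.61438 + 262155.08524 + 279205.82249 + 297365.55078 + 3280717.76133 = 4596703.65535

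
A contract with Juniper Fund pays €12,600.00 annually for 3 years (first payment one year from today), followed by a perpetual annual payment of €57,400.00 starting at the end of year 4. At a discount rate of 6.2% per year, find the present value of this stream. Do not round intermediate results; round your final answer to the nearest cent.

PV of 3-year annuity: €12,600.00 × [1 − (1+0.062)^−3] / 0.062 = 33555.71052
Perpetuity value at year 3: €57,400.00 / 0.062 = 925806.45161
PV of perpetuity: 925806.45161 / (1+0.062)^3 = 772941.54812
Total PV = 33555.71052 + 772941.54812 = 806497.25864

€806497.26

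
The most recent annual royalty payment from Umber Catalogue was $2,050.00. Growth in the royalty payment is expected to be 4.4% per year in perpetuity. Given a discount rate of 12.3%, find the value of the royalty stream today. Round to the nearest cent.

$27091.14

D₁ = D₀ × (1 + g) = $2,050.00 × 1.044 = $2,140.2000
Growing perpetuity: P = D₁ / (r − g) = $2,140.2000 / (0.123 − 0.044) = $27,091.14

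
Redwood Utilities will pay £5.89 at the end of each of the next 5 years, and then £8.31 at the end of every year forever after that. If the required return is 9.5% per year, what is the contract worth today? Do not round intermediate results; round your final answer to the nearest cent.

£78.18

PV of 5-year annuity: £5.89 × [1 − (1+0.095)^−5] / 0.095 = 22.61588
Perpetuity value at year 5: £8.31 / 0.095 = 87.47368
PV of perpetuity: 87.47368 / (1+0.095)^5 = 55.56570
Total PV = 22.61588 + 55.56570 = 78.18159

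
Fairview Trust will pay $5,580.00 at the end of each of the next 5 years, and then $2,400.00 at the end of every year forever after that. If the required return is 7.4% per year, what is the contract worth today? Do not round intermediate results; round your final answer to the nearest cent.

PV of 5-year annuity: $5,580.00 × [1 − (1+0.074)^−5] / 0.074 = 22636.13709
Perpetuity value at year 5: $2,400.00 / 0.074 = 32432.43243
PV of perpetuity: 32432.43243 / (1+0.074)^5 = 22696.45949
Total PV = 22636.13709 + 22696.45949 = 45332.59658

$45332.60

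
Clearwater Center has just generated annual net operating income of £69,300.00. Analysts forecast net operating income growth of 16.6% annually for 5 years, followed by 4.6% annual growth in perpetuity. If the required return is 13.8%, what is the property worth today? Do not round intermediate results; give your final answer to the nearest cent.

£1262661.76

D_1 = 80803.80000
D_2 = 94217.23080
D_3 = 109857.29111
D_4 = 128093.60144
D_5 = 149357.13928
Terminal value at year 5: TV = D_5×(1+g_2)/(r−g_2) = 156227.56768/0.092 = 1698125.73568
P_0 = D_1/(1+r)^1 + D_2/(1+r)^2 + D_3/(1+r)^3 + D_4/(1+r)^4 + D_5/(1+r)^5 + TV/(1+r)^5
    = 71005.09666 + 72752.14649 + 74542.18173 + 76376.26001 + 78255.46501 + 889730.61301 = 1262661.76291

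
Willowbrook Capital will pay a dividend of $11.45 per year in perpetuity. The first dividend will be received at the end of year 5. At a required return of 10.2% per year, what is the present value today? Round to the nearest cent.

$76.12

Value at end of year 4: C / r = $11.45 / 0.102 = $112.2549
Discount to today: PV = $112.2549 / (1 + 0.102)^4 = $112.2549 / 1.474777 = $76.12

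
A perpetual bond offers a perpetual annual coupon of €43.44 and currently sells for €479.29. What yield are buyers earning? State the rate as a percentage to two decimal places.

P = C/r ⇒ r = C/P = €43.44/€479.29 = 0.090634

9.06%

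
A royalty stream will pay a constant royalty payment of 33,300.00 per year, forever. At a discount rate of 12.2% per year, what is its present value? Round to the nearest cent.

272950.82

Level perpetuity: PV = C / r = 33,300.00 / 0.122 = 272,950.82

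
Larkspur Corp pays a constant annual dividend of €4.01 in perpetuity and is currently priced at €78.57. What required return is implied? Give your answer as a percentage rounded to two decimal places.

5.10%

P = C/r ⇒ r = C/P = €4.01/€78.57 = 0.051037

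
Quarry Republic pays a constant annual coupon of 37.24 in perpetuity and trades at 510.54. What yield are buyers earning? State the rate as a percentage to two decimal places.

7.29%

P = C/r ⇒ r = C/P = 37.24/510.54 = 0.072942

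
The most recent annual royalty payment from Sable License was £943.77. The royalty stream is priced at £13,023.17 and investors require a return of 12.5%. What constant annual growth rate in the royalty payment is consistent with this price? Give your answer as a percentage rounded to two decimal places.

P = D₀(1+g)/(r−g) ⇒ P(r−g) = D₀(1+g) ⇒ g(P+D₀) = P·r − D₀
g = (P·r − D₀)/(P + D₀) = (£13,023.17×0.125 − £943.77) / (£13,023.17 + £943.77) = 0.048982

4.90%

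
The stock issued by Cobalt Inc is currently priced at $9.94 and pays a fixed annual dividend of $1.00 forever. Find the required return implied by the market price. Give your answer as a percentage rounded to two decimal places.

10.06%

P = C/r ⇒ r = C/P = $1.00/$9.94 = 0.100604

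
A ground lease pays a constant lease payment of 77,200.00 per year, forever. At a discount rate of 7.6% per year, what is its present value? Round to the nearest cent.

1015789.47

Level perpetuity: PV = C / r = 77,200.00 / 0.076 = 1,015,789.47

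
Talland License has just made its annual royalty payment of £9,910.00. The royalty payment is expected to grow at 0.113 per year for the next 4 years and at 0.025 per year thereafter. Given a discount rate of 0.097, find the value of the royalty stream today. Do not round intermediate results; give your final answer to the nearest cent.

D_1 = 11029.83000
D_2 = 12276.20079
D_3 = 13663.41148
D_4 = 15207.37698
Terminal value at year 4: TV = D_4×(1+g_2)/(r−g_2) = 15587.56140/0.072 = 216493.90834
P_0 = D_1/(1+r)^1 + D_2/(1+r)^2 + D_3/(1+r)^3 + D_4/(1+r)^4 + TV/(1+r)^4
    = 10054.53965 + 10201.18745 + 10349.97414 + 10500.93092 + 149492.41936 = 190599.05152

£190599.05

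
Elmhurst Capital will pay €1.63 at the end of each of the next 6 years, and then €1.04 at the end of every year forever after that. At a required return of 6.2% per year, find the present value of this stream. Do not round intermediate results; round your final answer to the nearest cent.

€19.66

PV of 6-year annuity: €1.63 × [1 − (1+0.062)^−6] / 0.062 = 7.96512
Perpetuity value at year 6: €1.04 / 0.062 = 16.77419
PV of perpetuity: 16.77419 / (1+0.062)^6 = 11.69215
Total PV = 7.96512 + 11.69215 = 19.65727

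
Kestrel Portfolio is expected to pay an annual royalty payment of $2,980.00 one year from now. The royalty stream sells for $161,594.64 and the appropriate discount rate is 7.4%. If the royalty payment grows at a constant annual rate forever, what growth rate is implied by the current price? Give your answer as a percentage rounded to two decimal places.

P = D₁/(r−g) ⇒ g = r − D₁/P = 0.074 − $2,980.00/$161,594.64 = 0.055559

5.56%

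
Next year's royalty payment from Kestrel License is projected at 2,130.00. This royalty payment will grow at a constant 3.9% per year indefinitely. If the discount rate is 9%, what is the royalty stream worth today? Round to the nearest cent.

Growing perpetuity: P = D₁ / (r − g) = 2,130.0000 / (0.09 − 0.039) = 41,764.71

41764.71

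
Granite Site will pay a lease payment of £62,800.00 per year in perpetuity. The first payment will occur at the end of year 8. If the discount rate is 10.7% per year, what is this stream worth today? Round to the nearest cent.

Value at end of year 7: C / r = £62,800.00 / 0.107 = £586,915.8879
Discount to today: PV = £586,915.8879 / (1 + 0.107)^7 = £586,915.8879 / 2.037198 = £288,099.51

£288099.51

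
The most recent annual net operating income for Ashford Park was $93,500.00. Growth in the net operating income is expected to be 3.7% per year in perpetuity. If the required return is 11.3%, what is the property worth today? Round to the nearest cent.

D₁ = D₀ × (1 + g) = $93,500.00 × 1.037 = $96,959.5000
Growing perpetuity: P = D₁ / (r − g) = $96,959.5000 / (0.113 − 0.037) = $1,275,782.89

$1275782.89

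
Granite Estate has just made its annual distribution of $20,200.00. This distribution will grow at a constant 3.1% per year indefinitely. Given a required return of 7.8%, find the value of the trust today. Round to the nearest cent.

D₁ = D₀ × (1 + g) = $20,200.00 × 1.031 = $20,826.2000
Growing perpetuity: P = D₁ / (r − g) = $20,826.2000 / (0.078 − 0.031) = $443,110.64

$443110.64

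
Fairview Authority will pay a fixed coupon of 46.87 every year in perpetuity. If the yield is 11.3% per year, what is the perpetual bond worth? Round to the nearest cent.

Level perpetuity: PV = C / r = 46.87 / 0.113 = 414.78

414.78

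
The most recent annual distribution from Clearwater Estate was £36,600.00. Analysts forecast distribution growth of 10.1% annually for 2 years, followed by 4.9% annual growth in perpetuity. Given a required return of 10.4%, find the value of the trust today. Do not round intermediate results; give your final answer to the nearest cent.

D_1 = 40296.60000
D_2 = 44366.55660
Terminal value at year 2: TV = D_2×(1+g_2)/(r−g_2) = 46540.51787/0.055 = 846191.23406
P_0 = D_1/(1+r)^1 + D_2/(1+r)^2 + TV/(1+r)^2
    = 36500.54348 + 36401.35722 + 694273.15859 = 767175.05929

£767175.06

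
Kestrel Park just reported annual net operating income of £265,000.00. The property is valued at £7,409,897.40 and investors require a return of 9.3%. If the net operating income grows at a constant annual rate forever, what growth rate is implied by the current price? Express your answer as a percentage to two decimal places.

5.53%

P = D₀(1+g)/(r−g) ⇒ P(r−g) = D₀(1+g) ⇒ g(P+D₀) = P·r − D₀
g = (P·r − D₀)/(P + D₀) = (£7,409,897.40×0.093 − £265,000.00) / (£7,409,897.40 + £265,000.00) = 0.055261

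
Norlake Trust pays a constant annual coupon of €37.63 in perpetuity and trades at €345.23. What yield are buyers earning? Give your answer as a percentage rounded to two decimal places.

10.90%

P = C/r ⇒ r = C/P = €37.63/€345.23 = 0.109000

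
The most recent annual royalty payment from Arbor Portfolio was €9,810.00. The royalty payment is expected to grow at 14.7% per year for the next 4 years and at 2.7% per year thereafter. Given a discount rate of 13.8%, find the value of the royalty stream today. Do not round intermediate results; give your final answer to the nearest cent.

D_1 = 11252.07000
D_2 = 12906.12429
D_3 = 14803.32456
D_4 = 16979.41327
Terminal value at year 4: TV = D_4×(1+g_2)/(r−g_2) = 17437.85743/0.111 = 157097.81468
P_0 = D_1/(1+r)^1 + D_2/(1+r)^2 + D_3/(1+r)^3 + D_4/(1+r)^4 + TV/(1+r)^4
    = 9887.58348 + 9965.78054 + 10044.59602 + 10124.03483 + 93670.12409 = 133692.11896

€133692.12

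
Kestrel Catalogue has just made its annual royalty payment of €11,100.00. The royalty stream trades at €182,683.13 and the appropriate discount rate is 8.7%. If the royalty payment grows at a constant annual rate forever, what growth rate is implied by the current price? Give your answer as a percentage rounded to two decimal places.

P = D₀(1+g)/(r−g) ⇒ P(r−g) = D₀(1+g) ⇒ g(P+D₀) = P·r − D₀
g = (P·r − D₀)/(P + D₀) = (€182,683.13×0.087 − €11,100.00) / (€182,683.13 + €11,100.00) = 0.024736

2.47%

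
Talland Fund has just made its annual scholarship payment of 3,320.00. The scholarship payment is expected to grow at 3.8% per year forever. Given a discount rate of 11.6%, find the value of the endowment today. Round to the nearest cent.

44181.54

D₁ = D₀ × (1 + g) = 3,320.00 × 1.038 = 3,446.1600
Growing perpetuity: P = D₁ / (r − g) = 3,446.1600 / (0.116 − 0.038) = 44,181.54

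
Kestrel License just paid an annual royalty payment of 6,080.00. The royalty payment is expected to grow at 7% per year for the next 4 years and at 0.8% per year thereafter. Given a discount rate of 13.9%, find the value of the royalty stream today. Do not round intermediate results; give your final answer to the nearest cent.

57289.42

D_1 = 6505.60000
D_2 = 6960.99200
D_3 = 7448.26144
D_4 = 7969.63974
Terminal value at year 4: TV = D_4×(1+g_2)/(r−g_2) = 8033.39686/0.131 = 61323.64014
P_0 = D_1/(1+r)^1 + D_2/(1+r)^2 + D_3/(1+r)^3 + D_4/(1+r)^4 + TV/(1+r)^4
    = 5711.67691 + 5365.66663 + 5040.61747 + 4735.25961 + 36436.19605 = 57289.41666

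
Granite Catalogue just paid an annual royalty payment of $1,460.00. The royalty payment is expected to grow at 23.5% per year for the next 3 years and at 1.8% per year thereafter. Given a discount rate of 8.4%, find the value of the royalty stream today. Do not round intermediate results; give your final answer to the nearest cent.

D_1 = 1803.10000
D_2 = 2226.82850
D_3 = 2750.13320
Terminal value at year 3: TV = D_3×(1+g_2)/(r−g_2) = 2799.63560/0.066 = 42418.72114
P_0 = D_1/(1+r)^1 + D_2/(1+r)^2 + D_3/(1+r)^3 + TV/(1+r)^3
    = 1663.37638 + 1895.08287 + 2159.06582 + 33301.95460 = 39019.47968

$39019.48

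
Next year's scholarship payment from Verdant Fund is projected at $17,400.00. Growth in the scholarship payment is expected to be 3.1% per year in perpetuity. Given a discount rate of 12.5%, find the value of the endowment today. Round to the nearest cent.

Growing perpetuity: P = D₁ / (r − g) = $17,400.0000 / (0.125 − 0.031) = $185,106.38

$185106.38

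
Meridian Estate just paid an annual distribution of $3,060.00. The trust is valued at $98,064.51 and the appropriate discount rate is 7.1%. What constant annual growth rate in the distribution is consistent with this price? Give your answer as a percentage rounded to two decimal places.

3.86%

P = D₀(1+g)/(r−g) ⇒ P(r−g) = D₀(1+g) ⇒ g(P+D₀) = P·r − D₀
g = (P·r − D₀)/(P + D₀) = ($98,064.51×0.071 − $3,060.00) / ($98,064.51 + $3,060.00) = 0.038592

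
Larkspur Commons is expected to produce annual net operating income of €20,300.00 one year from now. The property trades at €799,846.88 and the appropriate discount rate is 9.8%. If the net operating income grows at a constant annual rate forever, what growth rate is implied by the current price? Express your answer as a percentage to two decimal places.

P = D₁/(r−g) ⇒ g = r − D₁/P = 0.098 − €20,300.00/€799,846.88 = 0.072620

7.26%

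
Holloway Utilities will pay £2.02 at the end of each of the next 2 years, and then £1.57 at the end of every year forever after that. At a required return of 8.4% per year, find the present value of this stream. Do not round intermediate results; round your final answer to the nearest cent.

PV of 2-year annuity: £2.02 × [1 − (1+0.084)^−2] / 0.084 = 3.58254
Perpetuity value at year 2: £1.57 / 0.084 = 18.69048
PV of perpetuity: 18.69048 / (1+0.084)^2 = 15.90603
Total PV = 3.58254 + 15.90603 = 19.48857

£19.49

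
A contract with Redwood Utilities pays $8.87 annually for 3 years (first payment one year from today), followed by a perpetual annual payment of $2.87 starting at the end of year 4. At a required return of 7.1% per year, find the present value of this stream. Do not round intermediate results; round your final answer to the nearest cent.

PV of 3-year annuity: $8.87 × [1 − (1+0.071)^−3] / 0.071 = 23.23522
Perpetuity value at year 3: $2.87 / 0.071 = 40.42254
PV of perpetuity: 40.42254 / (1+0.071)^3 = 32.90449
Total PV = 23.23522 + 32.90449 = 56.13971

$56.14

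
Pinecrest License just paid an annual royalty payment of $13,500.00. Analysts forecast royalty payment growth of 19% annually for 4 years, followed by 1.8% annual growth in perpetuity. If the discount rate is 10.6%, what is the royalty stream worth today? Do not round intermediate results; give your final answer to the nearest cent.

$274360.45

D_1 = 16065.00000
D_2 = 19117.35000
D_3 = 22749.64650
D_4 = 27072.07933
Terminal value at year 4: TV = D_4×(1+g_2)/(r−g_2) = 27559.37676/0.088 = 313174.73594
P_0 = D_1/(1+r)^1 + D_2/(1+r)^2 + D_3/(1+r)^3 + D_4/(1+r)^4 + TV/(1+r)^4
    = 14525.31646 + 15628.50505 + 16815.48011 + 18092.60519 + 209298.54636 = 274360.45316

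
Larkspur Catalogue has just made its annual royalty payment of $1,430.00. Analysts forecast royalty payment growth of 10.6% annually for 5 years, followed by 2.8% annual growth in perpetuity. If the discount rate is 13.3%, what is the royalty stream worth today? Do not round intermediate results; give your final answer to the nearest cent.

$19064.62

D_1 = 1581.58000
D_2 = 1749.22748
D_3 = 1934.64559
D_4 = 2139.71803
D_5 = 2366.52814
Terminal value at year 5: TV = D_5×(1+g_2)/(r−g_2) = 2432.79092/0.105 = 23169.43737
P_0 = D_1/(1+r)^1 + D_2/(1+r)^2 + D_3/(1+r)^3 + D_4/(1+r)^4 + D_5/(1+r)^5 + TV/(1+r)^5
    = 1395.92233 + 1362.65675 + 1330.18391 + 1298.48491 + 1267.54131 + 12409.83304 = 19064.62224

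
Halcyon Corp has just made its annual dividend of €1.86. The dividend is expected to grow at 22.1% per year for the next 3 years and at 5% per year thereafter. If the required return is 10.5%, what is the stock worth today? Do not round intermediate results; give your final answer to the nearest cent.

D_1 = 2.27106
D_2 = 2.77296
D_3 = 3.38579
Terminal value at year 3: TV = D_3×(1+g_2)/(r−g_2) = 3.55508/0.055 = 64.63780
P_0 = D_1/(1+r)^1 + D_2/(1+r)^2 + D_3/(1+r)^3 + TV/(1+r)^3
    = 2.05526 + 2.27101 + 2.50942 + 47.90708 = 54.74277

€54.74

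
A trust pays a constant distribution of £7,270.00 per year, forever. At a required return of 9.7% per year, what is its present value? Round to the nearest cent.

£74948.45

Level perpetuity: PV = C / r = £7,270.00 / 0.097 = £74,948.45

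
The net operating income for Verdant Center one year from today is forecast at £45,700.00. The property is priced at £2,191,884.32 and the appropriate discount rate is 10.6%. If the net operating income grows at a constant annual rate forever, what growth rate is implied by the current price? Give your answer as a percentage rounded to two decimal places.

8.52%

P = D₁/(r−g) ⇒ g = r − D₁/P = 0.106 − £45,700.00/£2,191,884.32 = 0.085150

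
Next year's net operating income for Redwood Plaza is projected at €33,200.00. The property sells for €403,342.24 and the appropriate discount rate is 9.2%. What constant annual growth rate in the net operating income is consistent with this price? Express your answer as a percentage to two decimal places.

P = D₁/(r−g) ⇒ g = r − D₁/P = 0.092 − €33,200.00/€403,342.24 = 0.009688

0.97%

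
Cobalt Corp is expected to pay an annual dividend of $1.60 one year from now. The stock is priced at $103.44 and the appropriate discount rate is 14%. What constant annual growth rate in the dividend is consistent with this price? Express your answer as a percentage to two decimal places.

12.45%

P = D₁/(r−g) ⇒ g = r − D₁/P = 0.14 − $1.60/$103.44 = 0.124532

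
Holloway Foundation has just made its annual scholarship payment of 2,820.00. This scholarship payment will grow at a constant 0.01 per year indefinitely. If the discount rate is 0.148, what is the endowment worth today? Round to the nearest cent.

D₁ = D₀ × (1 + g) = 2,820.00 × 1.01 = 2,848.2000
Growing perpetuity: P = D₁ / (r − g) = 2,848.2000 / (0.148 − 0.01) = 20,639.13

20639.13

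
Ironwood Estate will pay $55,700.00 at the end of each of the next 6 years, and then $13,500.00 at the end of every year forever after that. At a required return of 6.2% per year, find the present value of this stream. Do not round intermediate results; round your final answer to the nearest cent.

PV of 6-year annuity: $55,700.00 × [1 − (1+0.062)^−6] / 0.062 = 272182.27811
Perpetuity value at year 6: $13,500.00 / 0.062 = 217741.93548
PV of perpetuity: 217741.93548 / (1+0.062)^6 = 151773.16072
Total PV = 272182.27811 + 151773.16072 = 423955.43883

$423955.44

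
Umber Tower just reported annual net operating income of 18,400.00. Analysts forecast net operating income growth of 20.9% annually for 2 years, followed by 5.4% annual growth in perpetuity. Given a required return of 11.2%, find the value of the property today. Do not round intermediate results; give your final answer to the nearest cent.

D_1 = 22245.60000
D_2 = 26894.93040
Terminal value at year 2: TV = D_2×(1+g_2)/(r−g_2) = 28347.25664/0.058 = 488745.80417
P_0 = D_1/(1+r)^1 + D_2/(1+r)^2 + TV/(1+r)^2
    = 20005.03597 + 21750.07958 + 395251.44610 = 437006.56165

437006.56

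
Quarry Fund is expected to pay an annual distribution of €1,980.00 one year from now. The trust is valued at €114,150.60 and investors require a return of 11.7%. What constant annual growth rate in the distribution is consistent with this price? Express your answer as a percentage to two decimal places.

P = D₁/(r−g) ⇒ g = r − D₁/P = 0.117 − €1,980.00/€114,150.60 = 0.099654

9.97%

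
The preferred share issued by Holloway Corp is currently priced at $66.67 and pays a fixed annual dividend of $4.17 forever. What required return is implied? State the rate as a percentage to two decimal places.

P = C/r ⇒ r = C/P = $4.17/$66.67 = 0.062547

6.25%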